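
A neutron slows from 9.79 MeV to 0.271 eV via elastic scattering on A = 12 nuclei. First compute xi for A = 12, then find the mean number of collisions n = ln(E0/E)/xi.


xi = 1 + (A-1)^2/(2A)*ln((A-1)/(A+1)) = 0.1577690 (for A = 12)
n = ln(E0/E) / xi
n = ln(9.79e6 / 0.271) / 0.1577690
n = ln(3.612546e+07) / 0.1577690 = 110.30

110.30


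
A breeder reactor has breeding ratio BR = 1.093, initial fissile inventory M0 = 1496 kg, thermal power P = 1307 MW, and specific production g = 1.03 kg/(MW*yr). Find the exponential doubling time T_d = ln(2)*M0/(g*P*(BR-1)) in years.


Breeding gain G = BR - 1 = 1.093 - 1 = 0.093
Fissile production rate = g * P * G = 1.03 * 1307 * 0.093 = 125.19753 kg/yr
T_d = ln(2) * M0 / (g * P * G)
T_d = ln(2) * 1496 / 125.19753 = 8.2825 yr

8.2825


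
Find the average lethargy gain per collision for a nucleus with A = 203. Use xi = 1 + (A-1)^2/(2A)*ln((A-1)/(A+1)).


xi = 1 + (A-1)^2/(2A) * ln((A-1)/(A+1))
xi = 1 + (203-1)^2/(2*203) * ln((203-1)/(203 +1))
xi = 0.0098199

0.0098199


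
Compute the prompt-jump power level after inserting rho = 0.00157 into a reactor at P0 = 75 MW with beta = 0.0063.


P1/P0 = beta / (beta - rho)
P1/P0 = 0.0063 / (0.0063 - 0.00157) = 1.331924
P1 = 75 * 1.331924 = 99.894 MW

99.894


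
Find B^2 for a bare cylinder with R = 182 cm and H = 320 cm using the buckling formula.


B^2 = (2.405/R)^2 + (pi/H)^2
B^2 = (2.405/182)^2 + (pi/320)^2
B^2 = 2.7100e-04 /cm^2

2.7100e-04


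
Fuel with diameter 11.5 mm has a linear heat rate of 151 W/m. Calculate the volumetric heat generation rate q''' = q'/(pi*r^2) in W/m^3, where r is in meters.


r = D / 2 / 1000 = 11.5 / 2 / 1000 = 0.00575 m
q''' = q' / (pi * r^2)
q''' = 151 / (pi * 0.00575^2)
q''' = 1.4538e+06 W/m^3

1.4538e+06


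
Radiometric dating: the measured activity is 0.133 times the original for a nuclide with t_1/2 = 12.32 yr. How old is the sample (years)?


lambda = ln(2) / t_half = ln(2) / 12.32 = 0.05626195 /yr
t = -ln(A/A0) / lambda
t = -ln(0.133) / 0.05626195
t = 35.857 yr

35.857


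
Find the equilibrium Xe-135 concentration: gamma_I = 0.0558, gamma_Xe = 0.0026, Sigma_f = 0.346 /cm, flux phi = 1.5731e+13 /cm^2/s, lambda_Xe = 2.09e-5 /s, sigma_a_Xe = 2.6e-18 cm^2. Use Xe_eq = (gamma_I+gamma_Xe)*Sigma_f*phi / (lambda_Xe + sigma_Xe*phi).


Xe_eq = (gamma_I + gamma_Xe) * Sigma_f * phi / (lambda_Xe + sigma_Xe * phi)
Numerator = (0.0558 + 0.0026) * 0.346 * 1.5731e+13 = 3.178669e+11
Denominator = 2.09e-5 + 2.6e-18 * 1.5731e+13 = 6.180060e-05
Xe_eq = 3.178669e+11 / 6.180060e-05 = 5.1434e+15 /cm^3

5.1434e+15


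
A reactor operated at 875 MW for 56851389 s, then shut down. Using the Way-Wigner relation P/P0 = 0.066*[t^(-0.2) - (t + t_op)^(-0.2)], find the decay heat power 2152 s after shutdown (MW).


P/P0 = 0.066 * [t^(-0.2) - (t + t_op)^(-0.2)]
P/P0 = 0.066 * [2152^(-0.2) - (2152 + 56851389)^(-0.2)]
P/P0 = 0.066 * [0.2154922 - 0.02812215] = 0.01236642
P = 875 * 0.01236642 = 10.821 MW

10.821


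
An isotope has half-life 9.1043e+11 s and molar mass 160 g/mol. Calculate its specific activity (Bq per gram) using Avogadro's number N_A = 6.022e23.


lambda = ln(2) / t_half = ln(2) / 9.1043e+11 = 7.613404e-13 /s
SA = lambda * N_A / M
SA = 7.613404e-13 * 6.022e23 / 160
SA = 2.8655e+09 Bq/g

2.8655e+09


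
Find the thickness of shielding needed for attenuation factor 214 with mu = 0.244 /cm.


x = ln(factor) / mu
x = ln(214) / 0.244
x = 21.992 cm

21.992


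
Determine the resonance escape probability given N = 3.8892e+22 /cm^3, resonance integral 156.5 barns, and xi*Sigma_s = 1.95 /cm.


p = exp(-N * I * 1e-24 / (xi*Sigma_s))
p = exp(-3.8892e+22 * 156.5 * 1e-24 / 1.95)
p = 0.044098

0.044098


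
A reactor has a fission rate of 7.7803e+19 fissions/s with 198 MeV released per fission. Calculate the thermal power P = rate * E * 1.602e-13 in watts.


P = fission_rate * E_MeV * 1.602e-13
P = 7.7803e+19 * 198 * 1.602e-13
P = 2.4679e+09 W

2.4679e+09


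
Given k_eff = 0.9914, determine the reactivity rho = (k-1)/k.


rho = (k_eff - 1) / k_eff
rho = (0.9914 - 1) / 0.9914
rho = -0.0086746

-0.0086746


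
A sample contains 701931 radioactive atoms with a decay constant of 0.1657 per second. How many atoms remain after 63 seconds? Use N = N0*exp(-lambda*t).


N = N0 * exp(-lambda * t)
N = 701931 * exp(-0.1657 * 63)
N = 20.542

20.542


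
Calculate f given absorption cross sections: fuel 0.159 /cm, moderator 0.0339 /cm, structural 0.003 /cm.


f = Sigma_a_fuel / (Sigma_a_fuel + Sigma_a_mod + Sigma_a_other)
f = 0.159 / (0.159 + 0.0339 + 0.003)
f = 0.81164

0.81164


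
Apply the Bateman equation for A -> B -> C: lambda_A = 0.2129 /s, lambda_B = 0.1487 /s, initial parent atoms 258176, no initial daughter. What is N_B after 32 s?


N_B(t) = lambda_A * N_A0 / (lambda_B - lambda_A) * [exp(-lambda_A*t) - exp(-lambda_B*t)]
exp(-0.2129*32) = 0.001099610; exp(-0.1487*32) = 0.008579325
N_B = 0.2129 * 258176 / (0.1487 - 0.2129) * (0.001099610 - 0.008579325)
N_B = 6403.9

6403.9


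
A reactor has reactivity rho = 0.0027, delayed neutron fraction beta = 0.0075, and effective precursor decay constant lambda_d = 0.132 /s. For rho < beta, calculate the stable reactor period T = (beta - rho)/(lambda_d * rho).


T = (beta - rho) / (lambda_d * rho)
T = (0.0075 - 0.0027) / (0.132 * 0.0027)
T = 13.468 s

13.468


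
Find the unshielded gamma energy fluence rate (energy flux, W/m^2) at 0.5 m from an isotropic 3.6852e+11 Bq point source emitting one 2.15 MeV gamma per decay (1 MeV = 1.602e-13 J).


psi = A * E * 1.602e-13 / (4*pi*r^2)
psi = 3.6852e+11 * 2.15 * 1.602e-13 / (4*pi*0.5^2)
psi = 0.040403 W/m^2

0.040403


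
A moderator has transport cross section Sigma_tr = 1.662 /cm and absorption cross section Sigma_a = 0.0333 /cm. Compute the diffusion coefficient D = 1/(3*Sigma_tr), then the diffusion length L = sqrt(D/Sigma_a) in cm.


D = 1 / (3 * Sigma_tr) = 1 / (3 * 1.662) = 0.2005616 cm
L = sqrt(D / Sigma_a)
L = sqrt(0.2005616 / 0.0333)
L = 2.4542 cm

2.4542


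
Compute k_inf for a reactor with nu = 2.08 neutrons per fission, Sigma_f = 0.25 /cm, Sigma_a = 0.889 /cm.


k_inf = nu * Sigma_f / Sigma_a
k_inf = 2.08 * 0.25 / 0.889
k_inf = 0.58493

0.58493


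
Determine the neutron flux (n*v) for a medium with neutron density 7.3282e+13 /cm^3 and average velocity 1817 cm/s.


phi = n * v
phi = 7.3282e+13 * 1817
phi = 1.3315e+17 /cm^2/s

1.3315e+17


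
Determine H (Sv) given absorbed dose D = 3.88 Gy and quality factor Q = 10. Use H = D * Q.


H = D * Q
H = 3.88 * 10
H = 38.800 Sv

38.800


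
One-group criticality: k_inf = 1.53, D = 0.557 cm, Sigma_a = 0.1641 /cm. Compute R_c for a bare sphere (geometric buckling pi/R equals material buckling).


L^2 = D / Sigma_a = 0.557 / 0.1641 = 3.394272 cm^2
B_m^2 = (k_inf - 1) / L^2 = (1.53 - 1) / 3.394272 = 0.1561454 /cm^2
For a bare sphere: B_g = pi/R, so R_c = pi / sqrt(B_m^2)
R_c = pi / sqrt(0.1561454) = 7.9503 cm

7.9503


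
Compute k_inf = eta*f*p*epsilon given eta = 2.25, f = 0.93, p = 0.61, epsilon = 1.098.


k_inf = eta * f * p * epsilon
k_inf = 2.25 * 0.93 * 0.61 * 1.098
k_inf = 1.4015

1.4015


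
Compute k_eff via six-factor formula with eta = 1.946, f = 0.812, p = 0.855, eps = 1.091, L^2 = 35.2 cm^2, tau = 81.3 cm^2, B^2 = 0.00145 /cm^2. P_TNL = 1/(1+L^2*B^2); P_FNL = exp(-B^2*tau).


k_inf = eta*f*p*eps = 1.946*0.812*0.855*1.091 = 1.473974
P_TNL = 1/(1 + L^2*B^2) = 1/(1 + 35.2*0.00145) = 0.9514386
P_FNL = exp(-B^2*tau) = exp(-0.00145*81.3) = 0.8887983
k_eff = k_inf * P_TNL * P_FNL = 1.473974 * 0.9514386 * 0.8887983
k_eff = 1.2464

1.2464


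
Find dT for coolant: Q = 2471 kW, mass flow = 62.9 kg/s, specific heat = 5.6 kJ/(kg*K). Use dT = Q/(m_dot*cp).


dT = Q / (m_dot * cp)
dT = 2471 / (62.9 * 5.6)
dT = 7.0151 C

7.0151


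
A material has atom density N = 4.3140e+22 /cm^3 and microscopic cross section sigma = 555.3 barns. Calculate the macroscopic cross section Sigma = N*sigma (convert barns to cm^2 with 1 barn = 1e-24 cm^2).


Sigma = N * sigma_barns * 1e-24
Sigma = 4.3140e+22 * 555.3 * 1e-24
Sigma = 23.956 /cm

23.956


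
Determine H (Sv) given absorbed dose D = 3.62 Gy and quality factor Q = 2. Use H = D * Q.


H = D * Q
H = 3.62 * 2
H = 7.2400 Sv

7.2400


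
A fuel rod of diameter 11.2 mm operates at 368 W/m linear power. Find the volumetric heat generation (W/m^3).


r = D / 2 / 1000 = 11.2 / 2 / 1000 = 0.0056 m
q''' = q' / (pi * r^2)
q''' = 368 / (pi * 0.0056^2)
q''' = 3.7353e+06 W/m^3

3.7353e+06


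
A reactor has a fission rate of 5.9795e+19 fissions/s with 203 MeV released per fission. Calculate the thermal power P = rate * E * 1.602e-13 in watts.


P = fission_rate * E_MeV * 1.602e-13
P = 5.9795e+19 * 203 * 1.602e-13
P = 1.9446e+09 W

1.9446e+09


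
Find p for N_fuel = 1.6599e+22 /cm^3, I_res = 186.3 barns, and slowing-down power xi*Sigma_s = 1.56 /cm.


p = exp(-N * I * 1e-24 / (xi*Sigma_s))
p = exp(-1.6599e+22 * 186.3 * 1e-24 / 1.56)
p = 0.13775

0.13775


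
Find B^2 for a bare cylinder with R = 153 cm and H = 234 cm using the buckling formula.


B^2 = (2.405/R)^2 + (pi/H)^2
B^2 = (2.405/153)^2 + (pi/234)^2
B^2 = 4.2733e-04 /cm^2

4.2733e-04


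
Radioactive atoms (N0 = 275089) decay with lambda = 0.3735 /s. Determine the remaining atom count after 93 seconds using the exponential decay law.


N = N0 * exp(-lambda * t)
N = 275089 * exp(-0.3735 * 93)
N = 2.2596e-10

2.2596e-10


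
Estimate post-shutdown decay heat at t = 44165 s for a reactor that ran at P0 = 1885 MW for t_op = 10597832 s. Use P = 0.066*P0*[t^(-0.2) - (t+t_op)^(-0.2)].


P/P0 = 0.066 * [t^(-0.2) - (t + t_op)^(-0.2)]
P/P0 = 0.066 * [44165^(-0.2) - (44165 + 10597832)^(-0.2)]
P/P0 = 0.066 * [0.1177564 - 0.03931836] = 0.005176911
P = 1885 * 0.005176911 = 9.7585 MW

9.7585


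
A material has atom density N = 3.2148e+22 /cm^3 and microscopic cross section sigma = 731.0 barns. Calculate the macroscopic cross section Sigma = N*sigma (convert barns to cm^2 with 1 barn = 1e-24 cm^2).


Sigma = N * sigma_barns * 1e-24
Sigma = 3.2148e+22 * 731.0 * 1e-24
Sigma = 23.500 /cm

23.500


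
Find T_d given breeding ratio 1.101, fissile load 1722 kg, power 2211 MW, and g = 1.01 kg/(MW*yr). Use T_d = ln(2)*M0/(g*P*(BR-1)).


Breeding gain G = BR - 1 = 1.101 - 1 = 0.101
Fissile production rate = g * P * G = 1.01 * 2211 * 0.101 = 225.54411 kg/yr
T_d = ln(2) * M0 / (g * P * G)
T_d = ln(2) * 1722 / 225.54411 = 5.2921 yr

5.2921


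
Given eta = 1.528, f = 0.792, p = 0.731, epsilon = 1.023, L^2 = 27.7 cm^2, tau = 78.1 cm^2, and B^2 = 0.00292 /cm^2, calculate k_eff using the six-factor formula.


k_inf = eta*f*p*eps = 1.528*0.792*0.731*1.023 = 0.9049853
P_TNL = 1/(1 + L^2*B^2) = 1/(1 + 27.7*0.00292) = 0.9251687
P_FNL = exp(-B^2*tau) = exp(-0.00292*78.1) = 0.7960829
k_eff = k_inf * P_TNL * P_FNL = 0.9049853 * 0.9251687 * 0.7960829
k_eff = 0.66653

0.66653


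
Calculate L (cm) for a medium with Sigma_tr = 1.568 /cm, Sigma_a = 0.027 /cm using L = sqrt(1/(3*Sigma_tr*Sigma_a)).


D = 1 / (3 * Sigma_tr) = 1 / (3 * 1.568) = 0.2125850 cm
L = sqrt(D / Sigma_a)
L = sqrt(0.2125850 / 0.027)
L = 2.8060 cm

2.8060


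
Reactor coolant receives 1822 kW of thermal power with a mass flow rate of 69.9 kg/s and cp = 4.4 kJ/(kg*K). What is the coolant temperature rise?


dT = Q / (m_dot * cp)
dT = 1822 / (69.9 * 4.4)
dT = 5.9240 C

5.9240


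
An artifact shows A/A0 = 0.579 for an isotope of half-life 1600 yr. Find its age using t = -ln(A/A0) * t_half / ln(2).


lambda = ln(2) / t_half = ln(2) / 1600 = 4.332170e-04 /yr
t = -ln(A/A0) / lambda
t = -ln(0.579) / 4.332170e-04
t = 1261.4 yr

1261.4


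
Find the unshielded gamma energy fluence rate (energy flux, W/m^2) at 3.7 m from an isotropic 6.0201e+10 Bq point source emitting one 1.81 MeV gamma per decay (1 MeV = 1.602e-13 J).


psi = A * E * 1.602e-13 / (4*pi*r^2)
psi = 6.0201e+10 * 1.81 * 1.602e-13 / (4*pi*3.7^2)
psi = 1.0147e-04 W/m^2

1.0147e-04


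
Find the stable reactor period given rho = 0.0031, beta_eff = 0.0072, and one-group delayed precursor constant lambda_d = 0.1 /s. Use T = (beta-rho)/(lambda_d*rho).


T = (beta - rho) / (lambda_d * rho)
T = (0.0072 - 0.0031) / (0.1 * 0.0031)
T = 13.226 s

13.226


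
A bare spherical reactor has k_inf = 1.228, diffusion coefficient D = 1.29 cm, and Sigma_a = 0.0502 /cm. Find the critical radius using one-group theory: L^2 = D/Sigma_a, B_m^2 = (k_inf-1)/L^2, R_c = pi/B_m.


L^2 = D / Sigma_a = 1.29 / 0.0502 = 25.69721 cm^2
B_m^2 = (k_inf - 1) / L^2 = (1.228 - 1) / 25.69721 = 0.008872559 /cm^2
For a bare sphere: B_g = pi/R, so R_c = pi / sqrt(B_m^2)
R_c = pi / sqrt(0.008872559) = 33.352 cm

33.352


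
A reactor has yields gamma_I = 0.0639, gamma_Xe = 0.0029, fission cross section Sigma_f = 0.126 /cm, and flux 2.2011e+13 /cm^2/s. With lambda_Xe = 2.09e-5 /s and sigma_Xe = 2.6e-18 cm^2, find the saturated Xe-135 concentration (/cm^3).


Xe_eq = (gamma_I + gamma_Xe) * Sigma_f * phi / (lambda_Xe + sigma_Xe * phi)
Numerator = (0.0639 + 0.0029) * 0.126 * 2.2011e+13 = 1.852622e+11
Denominator = 2.09e-5 + 2.6e-18 * 2.2011e+13 = 7.812860e-05
Xe_eq = 1.852622e+11 / 7.812860e-05 = 2.3712e+15 /cm^3

2.3712e+15


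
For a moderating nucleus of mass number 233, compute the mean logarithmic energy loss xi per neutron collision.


xi = 1 + (A-1)^2/(2A) * ln((A-1)/(A+1))
xi = 1 + (233-1)^2/(2*233) * ln((233-1)/(233 +1))
xi = 0.0085592

0.0085592


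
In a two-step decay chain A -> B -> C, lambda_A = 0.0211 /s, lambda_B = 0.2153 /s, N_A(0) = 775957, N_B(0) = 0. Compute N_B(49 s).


N_B(t) = lambda_A * N_A0 / (lambda_B - lambda_A) * [exp(-lambda_A*t) - exp(-lambda_B*t)]
exp(-0.0211*49) = 0.3556173; exp(-0.2153*49) = 2.620134e-05
N_B = 0.0211 * 775957 / (0.2153 - 0.0211) * (0.3556173 - 2.620134e-05)
N_B = 29979

29979


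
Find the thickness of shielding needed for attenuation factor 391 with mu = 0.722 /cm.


x = ln(factor) / mu
x = ln(391) / 0.722
x = 8.2669 cm

8.2669


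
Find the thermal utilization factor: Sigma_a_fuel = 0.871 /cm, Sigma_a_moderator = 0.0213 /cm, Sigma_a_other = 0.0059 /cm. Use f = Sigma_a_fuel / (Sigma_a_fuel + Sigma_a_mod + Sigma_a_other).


f = Sigma_a_fuel / (Sigma_a_fuel + Sigma_a_mod + Sigma_a_other)
f = 0.871 / (0.871 + 0.0213 + 0.0059)
f = 0.96972

0.96972


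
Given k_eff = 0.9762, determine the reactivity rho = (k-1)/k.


rho = (k_eff - 1) / k_eff
rho = (0.9762 - 1) / 0.9762
rho = -0.024380

-0.024380


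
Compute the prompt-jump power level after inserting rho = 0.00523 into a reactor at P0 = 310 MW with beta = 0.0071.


P1/P0 = beta / (beta - rho)
P1/P0 = 0.0071 / (0.0071 - 0.00523) = 3.796791
P1 = 310 * 3.796791 = 1177.0 MW

1177.0


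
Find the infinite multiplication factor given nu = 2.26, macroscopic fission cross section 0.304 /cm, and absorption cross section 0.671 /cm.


k_inf = nu * Sigma_f / Sigma_a
k_inf = 2.26 * 0.304 / 0.671
k_inf = 1.0239

1.0239


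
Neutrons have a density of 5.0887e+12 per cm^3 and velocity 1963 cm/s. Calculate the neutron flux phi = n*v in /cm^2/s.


phi = n * v
phi = 5.0887e+12 * 1963
phi = 9.9891e+15 /cm^2/s

9.9891e+15


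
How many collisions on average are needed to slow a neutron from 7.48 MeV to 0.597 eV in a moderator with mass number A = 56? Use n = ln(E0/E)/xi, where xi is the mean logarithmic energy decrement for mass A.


xi = 1 + (A-1)^2/(2A)*ln((A-1)/(A+1)) = 0.03529286 (for A = 56)
n = ln(E0/E) / xi
n = ln(7.48e6 / 0.597) / 0.03529286
n = ln(1.252931e+07) / 0.03529286 = 463.08

463.08


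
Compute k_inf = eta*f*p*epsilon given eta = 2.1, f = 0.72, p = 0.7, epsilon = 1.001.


k_inf = eta * f * p * epsilon
k_inf = 2.1 * 0.72 * 0.7 * 1.001
k_inf = 1.0595

1.0595


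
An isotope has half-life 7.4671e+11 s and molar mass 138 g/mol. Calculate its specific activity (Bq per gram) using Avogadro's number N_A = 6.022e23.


lambda = ln(2) / t_half = ln(2) / 7.4671e+11 = 9.282682e-13 /s
SA = lambda * N_A / M
SA = 9.282682e-13 * 6.022e23 / 138
SA = 4.0507e+09 Bq/g

4.0507e+09


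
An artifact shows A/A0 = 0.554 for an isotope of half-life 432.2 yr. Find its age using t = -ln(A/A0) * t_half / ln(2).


lambda = ln(2) / t_half = ln(2) / 432.2 = 0.001603765 /yr
t = -ln(A/A0) / lambda
t = -ln(0.554) / 0.001603765
t = 368.25 yr

368.25


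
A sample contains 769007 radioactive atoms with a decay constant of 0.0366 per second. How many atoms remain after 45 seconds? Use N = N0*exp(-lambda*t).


N = N0 * exp(-lambda * t)
N = 769007 * exp(-0.0366 * 45)
N = 148131

148131


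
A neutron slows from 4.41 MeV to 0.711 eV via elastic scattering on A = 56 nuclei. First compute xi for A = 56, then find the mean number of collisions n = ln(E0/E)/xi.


xi = 1 + (A-1)^2/(2A)*ln((A-1)/(A+1)) = 0.03529286 (for A = 56)
n = ln(E0/E) / xi
n = ln(4.41e6 / 0.711) / 0.03529286
n = ln(6.202532e+06) / 0.03529286 = 443.16

443.16


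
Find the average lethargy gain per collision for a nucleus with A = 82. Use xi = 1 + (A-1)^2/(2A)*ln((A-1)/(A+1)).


xi = 1 + (A-1)^2/(2A) * ln((A-1)/(A+1))
xi = 1 + (82-1)^2/(2*82) * ln((82-1)/(82 +1))
xi = 0.024193

0.024193


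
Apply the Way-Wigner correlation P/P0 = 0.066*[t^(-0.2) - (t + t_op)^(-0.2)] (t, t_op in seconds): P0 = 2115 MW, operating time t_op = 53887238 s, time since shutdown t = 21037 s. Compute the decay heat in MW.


P/P0 = 0.066 * [t^(-0.2) - (t + t_op)^(-0.2)]
P/P0 = 0.066 * [21037^(-0.2) - (21037 + 53887238)^(-0.2)]
P/P0 = 0.066 * [0.1365851 - 0.02842293] = 0.007138703
P = 2115 * 0.007138703 = 15.098 MW

15.098


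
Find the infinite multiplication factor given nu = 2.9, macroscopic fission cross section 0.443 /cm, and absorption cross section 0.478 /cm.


k_inf = nu * Sigma_f / Sigma_a
k_inf = 2.9 * 0.443 / 0.478
k_inf = 2.6877

2.6877


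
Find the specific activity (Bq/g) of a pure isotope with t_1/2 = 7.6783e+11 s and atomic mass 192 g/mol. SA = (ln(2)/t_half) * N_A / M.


lambda = ln(2) / t_half = ln(2) / 7.6783e+11 = 9.027352e-13 /s
SA = lambda * N_A / M
SA = 9.027352e-13 * 6.022e23 / 192
SA = 2.8314e+09 Bq/g

2.8314e+09


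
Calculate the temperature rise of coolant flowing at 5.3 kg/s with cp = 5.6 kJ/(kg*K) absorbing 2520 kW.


dT = Q / (m_dot * cp)
dT = 2520 / (5.3 * 5.6)
dT = 84.906 C

84.906


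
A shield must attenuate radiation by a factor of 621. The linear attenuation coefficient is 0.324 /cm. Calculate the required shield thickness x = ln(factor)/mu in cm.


x = ln(factor) / mu
x = ln(621) / 0.324
x = 19.850 cm

19.850


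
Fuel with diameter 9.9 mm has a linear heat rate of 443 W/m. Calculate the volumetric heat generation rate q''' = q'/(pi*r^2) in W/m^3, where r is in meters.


r = D / 2 / 1000 = 9.9 / 2 / 1000 = 0.00495 m
q''' = q' / (pi * r^2)
q''' = 443 / (pi * 0.00495^2)
q''' = 5.7550e+06 W/m^3

5.7550e+06


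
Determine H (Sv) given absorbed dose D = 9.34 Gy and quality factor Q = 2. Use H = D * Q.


H = D * Q
H = 9.34 * 2
H = 18.680 Sv

18.680


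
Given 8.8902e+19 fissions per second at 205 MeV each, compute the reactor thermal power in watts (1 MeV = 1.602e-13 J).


P = fission_rate * E_MeV * 1.602e-13
P = 8.8902e+19 * 205 * 1.602e-13
P = 2.9196e+09 W

2.9196e+09


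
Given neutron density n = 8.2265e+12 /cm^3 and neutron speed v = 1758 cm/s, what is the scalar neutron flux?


phi = n * v
phi = 8.2265e+12 * 1758
phi = 1.4462e+16 /cm^2/s

1.4462e+16


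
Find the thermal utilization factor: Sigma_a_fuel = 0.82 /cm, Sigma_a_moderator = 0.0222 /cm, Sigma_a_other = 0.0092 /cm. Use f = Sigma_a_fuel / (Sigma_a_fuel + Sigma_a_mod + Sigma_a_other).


f = Sigma_a_fuel / (Sigma_a_fuel + Sigma_a_mod + Sigma_a_other)
f = 0.82 / (0.82 + 0.0222 + 0.0092)
f = 0.96312

0.96312


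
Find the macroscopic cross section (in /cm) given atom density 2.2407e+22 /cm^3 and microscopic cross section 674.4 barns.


Sigma = N * sigma_barns * 1e-24
Sigma = 2.2407e+22 * 674.4 * 1e-24
Sigma = 15.111 /cm

15.111


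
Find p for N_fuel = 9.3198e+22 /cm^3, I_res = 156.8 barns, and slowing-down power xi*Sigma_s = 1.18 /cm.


p = exp(-N * I * 1e-24 / (xi*Sigma_s))
p = exp(-9.3198e+22 * 156.8 * 1e-24 / 1.18)
p = 4.1839e-06

4.1839e-06


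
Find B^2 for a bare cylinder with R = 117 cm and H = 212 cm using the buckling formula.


B^2 = (2.405/R)^2 + (pi/H)^2
B^2 = (2.405/117)^2 + (pi/212)^2
B^2 = 6.4213e-04 /cm^2

6.4213e-04


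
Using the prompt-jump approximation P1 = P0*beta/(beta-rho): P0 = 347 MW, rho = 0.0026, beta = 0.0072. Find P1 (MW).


P1/P0 = beta / (beta - rho)
P1/P0 = 0.0072 / (0.0072 - 0.0026) = 1.565217
P1 = 347 * 1.565217 = 543.13 MW

543.13


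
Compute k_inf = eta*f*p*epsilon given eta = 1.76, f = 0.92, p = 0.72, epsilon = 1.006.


k_inf = eta * f * p * epsilon
k_inf = 1.76 * 0.92 * 0.72 * 1.006
k_inf = 1.1728

1.1728


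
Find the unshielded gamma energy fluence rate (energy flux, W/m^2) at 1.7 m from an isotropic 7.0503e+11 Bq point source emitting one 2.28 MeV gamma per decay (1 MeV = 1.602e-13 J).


psi = A * E * 1.602e-13 / (4*pi*r^2)
psi = 7.0503e+11 * 2.28 * 1.602e-13 / (4*pi*1.7^2)
psi = 0.0070908 W/m^2

0.0070908


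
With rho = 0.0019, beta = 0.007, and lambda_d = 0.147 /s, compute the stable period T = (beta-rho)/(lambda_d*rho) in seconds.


T = (beta - rho) / (lambda_d * rho)
T = (0.007 - 0.0019) / (0.147 * 0.0019)
T = 18.260 s

18.260


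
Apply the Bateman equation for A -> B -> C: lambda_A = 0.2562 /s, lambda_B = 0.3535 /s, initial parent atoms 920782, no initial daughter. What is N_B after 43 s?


N_B(t) = lambda_A * N_A0 / (lambda_B - lambda_A) * [exp(-lambda_A*t) - exp(-lambda_B*t)]
exp(-0.2562*43) = 1.642674e-05; exp(-0.3535*43) = 2.503264e-07
N_B = 0.2562 * 920782 / (0.3535 - 0.2562) * (1.642674e-05 - 2.503264e-07)
N_B = 39.220

39.220


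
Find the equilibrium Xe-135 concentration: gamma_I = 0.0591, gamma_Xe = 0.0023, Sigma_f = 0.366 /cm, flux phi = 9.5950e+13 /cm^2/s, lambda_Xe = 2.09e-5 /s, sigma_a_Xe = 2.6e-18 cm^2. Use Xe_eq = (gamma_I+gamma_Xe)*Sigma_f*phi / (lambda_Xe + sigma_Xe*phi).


Xe_eq = (gamma_I + gamma_Xe) * Sigma_f * phi / (lambda_Xe + sigma_Xe * phi)
Numerator = (0.0591 + 0.0023) * 0.366 * 9.5950e+13 = 2.156227e+12
Denominator = 2.09e-5 + 2.6e-18 * 9.5950e+13 = 2.703700e-04
Xe_eq = 2.156227e+12 / 2.703700e-04 = 7.9751e+15 /cm^3

7.9751e+15


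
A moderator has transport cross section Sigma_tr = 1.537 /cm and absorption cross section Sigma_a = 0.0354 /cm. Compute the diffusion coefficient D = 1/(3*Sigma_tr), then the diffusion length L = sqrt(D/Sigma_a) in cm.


D = 1 / (3 * Sigma_tr) = 1 / (3 * 1.537) = 0.2168727 cm
L = sqrt(D / Sigma_a)
L = sqrt(0.2168727 / 0.0354)
L = 2.4751 cm

2.4751


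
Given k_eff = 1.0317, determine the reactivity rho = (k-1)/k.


rho = (k_eff - 1) / k_eff
rho = (1.0317 - 1) / 1.0317
rho = 0.030726

0.030726


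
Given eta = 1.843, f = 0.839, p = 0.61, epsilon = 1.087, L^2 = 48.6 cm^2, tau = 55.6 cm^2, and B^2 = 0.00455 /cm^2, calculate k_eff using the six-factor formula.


k_inf = eta*f*p*eps = 1.843*0.839*0.61*1.087 = 1.025290
P_TNL = 1/(1 + L^2*B^2) = 1/(1 + 48.6*0.00455) = 0.8189136
P_FNL = exp(-B^2*tau) = exp(-0.00455*55.6) = 0.7764834
k_eff = k_inf * P_TNL * P_FNL = 1.025290 * 0.8189136 * 0.7764834
k_eff = 0.65195

0.65195


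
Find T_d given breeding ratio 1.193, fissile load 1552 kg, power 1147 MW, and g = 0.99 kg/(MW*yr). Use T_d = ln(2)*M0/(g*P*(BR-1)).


Breeding gain G = BR - 1 = 1.193 - 1 = 0.193
Fissile production rate = g * P * G = 0.99 * 1147 * 0.193 = 219.15729 kg/yr
T_d = ln(2) * M0 / (g * P * G)
T_d = ln(2) * 1552 / 219.15729 = 4.9086 yr

4.9086


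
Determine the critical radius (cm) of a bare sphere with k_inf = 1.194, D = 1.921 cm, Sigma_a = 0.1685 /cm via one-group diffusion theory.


L^2 = D / Sigma_a = 1.921 / 0.1685 = 11.40059 cm^2
B_m^2 = (k_inf - 1) / L^2 = (1.194 - 1) / 11.40059 = 0.01701666 /cm^2
For a bare sphere: B_g = pi/R, so R_c = pi / sqrt(B_m^2)
R_c = pi / sqrt(0.01701666) = 24.083 cm

24.083


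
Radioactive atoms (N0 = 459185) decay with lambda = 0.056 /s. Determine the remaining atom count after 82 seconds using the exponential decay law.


N = N0 * exp(-lambda * t)
N = 459185 * exp(-0.056 * 82)
N = 4652.7

4652.7


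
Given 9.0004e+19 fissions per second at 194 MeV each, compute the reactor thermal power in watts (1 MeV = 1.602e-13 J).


P = fission_rate * E_MeV * 1.602e-13
P = 9.0004e+19 * 194 * 1.602e-13
P = 2.7972e+09 W

2.7972e+09


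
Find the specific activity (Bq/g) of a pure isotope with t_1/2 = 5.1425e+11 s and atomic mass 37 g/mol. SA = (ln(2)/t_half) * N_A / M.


lambda = ln(2) / t_half = ln(2) / 5.1425e+11 = 1.347880e-12 /s
SA = lambda * N_A / M
SA = 1.347880e-12 * 6.022e23 / 37
SA = 2.1938e+10 Bq/g

2.1938e+10


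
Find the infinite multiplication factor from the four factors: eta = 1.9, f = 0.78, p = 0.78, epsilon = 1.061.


k_inf = eta * f * p * epsilon
k_inf = 1.9 * 0.78 * 0.78 * 1.061
k_inf = 1.2265

1.2265


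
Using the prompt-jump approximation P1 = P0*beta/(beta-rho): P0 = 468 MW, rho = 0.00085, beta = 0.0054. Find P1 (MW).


P1/P0 = beta / (beta - rho)
P1/P0 = 0.0054 / (0.0054 - 0.00085) = 1.186813
P1 = 468 * 1.186813 = 555.43 MW

555.43


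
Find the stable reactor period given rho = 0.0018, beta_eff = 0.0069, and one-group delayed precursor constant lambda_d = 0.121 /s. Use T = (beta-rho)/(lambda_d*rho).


T = (beta - rho) / (lambda_d * rho)
T = (0.0069 - 0.0018) / (0.121 * 0.0018)
T = 23.416 s

23.416


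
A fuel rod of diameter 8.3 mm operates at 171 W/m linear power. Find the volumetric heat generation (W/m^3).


r = D / 2 / 1000 = 8.3 / 2 / 1000 = 0.00415 m
q''' = q' / (pi * r^2)
q''' = 171 / (pi * 0.00415^2)
q''' = 3.1605e+06 W/m^3

3.1605e+06


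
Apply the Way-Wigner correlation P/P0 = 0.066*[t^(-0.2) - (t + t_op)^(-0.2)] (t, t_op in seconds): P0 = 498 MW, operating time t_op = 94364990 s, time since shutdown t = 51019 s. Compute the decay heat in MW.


P/P0 = 0.066 * [t^(-0.2) - (t + t_op)^(-0.2)]
P/P0 = 0.066 * [51019^(-0.2) - (51019 + 94364990)^(-0.2)]
P/P0 = 0.066 * [0.1144073 - 0.02540919] = 0.005873875
P = 498 * 0.005873875 = 2.9252 MW

2.9252


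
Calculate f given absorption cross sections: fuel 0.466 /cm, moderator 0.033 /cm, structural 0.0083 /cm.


f = Sigma_a_fuel / (Sigma_a_fuel + Sigma_a_mod + Sigma_a_other)
f = 0.466 / (0.466 + 0.033 + 0.0083)
f = 0.91859

0.91859


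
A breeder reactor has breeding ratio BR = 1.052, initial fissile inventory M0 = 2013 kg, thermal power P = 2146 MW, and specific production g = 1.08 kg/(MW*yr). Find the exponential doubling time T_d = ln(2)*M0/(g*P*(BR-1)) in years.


Breeding gain G = BR - 1 = 1.052 - 1 = 0.052
Fissile production rate = g * P * G = 1.08 * 2146 * 0.052 = 120.51936 kg/yr
T_d = ln(2) * M0 / (g * P * G)
T_d = ln(2) * 2013 / 120.51936 = 11.577 yr

11.577


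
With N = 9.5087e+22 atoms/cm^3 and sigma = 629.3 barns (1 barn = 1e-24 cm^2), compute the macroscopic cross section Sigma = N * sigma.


Sigma = N * sigma_barns * 1e-24
Sigma = 9.5087e+22 * 629.3 * 1e-24
Sigma = 59.838 /cm

59.838


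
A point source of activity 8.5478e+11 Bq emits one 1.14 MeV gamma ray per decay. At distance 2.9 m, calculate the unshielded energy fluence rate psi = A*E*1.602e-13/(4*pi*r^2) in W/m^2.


psi = A * E * 1.602e-13 / (4*pi*r^2)
psi = 8.5478e+11 * 1.14 * 1.602e-13 / (4*pi*2.9^2)
psi = 0.0014771 W/m^2

0.0014771


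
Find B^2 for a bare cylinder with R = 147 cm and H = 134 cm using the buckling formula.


B^2 = (2.405/R)^2 + (pi/H)^2
B^2 = (2.405/147)^2 + (pi/134)^2
B^2 = 8.1732e-04 /cm^2

8.1732e-04


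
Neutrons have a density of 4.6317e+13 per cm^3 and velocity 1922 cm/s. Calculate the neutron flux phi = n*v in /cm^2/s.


phi = n * v
phi = 4.6317e+13 * 1922
phi = 8.9021e+16 /cm^2/s

8.9021e+16


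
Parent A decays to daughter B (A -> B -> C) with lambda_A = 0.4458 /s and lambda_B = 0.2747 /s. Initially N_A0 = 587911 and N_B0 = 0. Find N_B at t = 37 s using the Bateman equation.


N_B(t) = lambda_A * N_A0 / (lambda_B - lambda_A) * [exp(-lambda_A*t) - exp(-lambda_B*t)]
exp(-0.4458*37) = 6.862561e-08; exp(-0.2747*37) = 3.853668e-05
N_B = 0.4458 * 587911 / (0.2747 - 0.4458) * (6.862561e-08 - 3.853668e-05)
N_B = 58.925

58.925


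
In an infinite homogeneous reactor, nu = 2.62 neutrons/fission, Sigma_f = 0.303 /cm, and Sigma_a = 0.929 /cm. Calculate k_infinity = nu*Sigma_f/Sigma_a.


k_inf = nu * Sigma_f / Sigma_a
k_inf = 2.62 * 0.303 / 0.929
k_inf = 0.85453

0.85453


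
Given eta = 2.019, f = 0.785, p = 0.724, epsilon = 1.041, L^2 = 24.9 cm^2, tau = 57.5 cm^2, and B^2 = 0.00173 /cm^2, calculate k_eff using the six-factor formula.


k_inf = eta*f*p*eps = 2.019*0.785*0.724*1.041 = 1.194525
P_TNL = 1/(1 + L^2*B^2) = 1/(1 + 24.9*0.00173) = 0.9587020
P_FNL = exp(-B^2*tau) = exp(-0.00173*57.5) = 0.9053126
k_eff = k_inf * P_TNL * P_FNL = 1.194525 * 0.9587020 * 0.9053126
k_eff = 1.0368

1.0368


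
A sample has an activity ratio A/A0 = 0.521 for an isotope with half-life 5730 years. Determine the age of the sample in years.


lambda = ln(2) / t_half = ln(2) / 5730 = 1.209681e-04 /yr
t = -ln(A/A0) / lambda
t = -ln(0.521) / 1.209681e-04
t = 5389.9 yr

5389.9


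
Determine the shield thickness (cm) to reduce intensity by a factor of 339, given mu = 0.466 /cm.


x = ln(factor) / mu
x = ln(339) / 0.466
x = 12.502 cm

12.502


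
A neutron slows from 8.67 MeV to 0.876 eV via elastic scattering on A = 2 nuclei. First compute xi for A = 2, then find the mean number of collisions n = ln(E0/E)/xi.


xi = 1 + (A-1)^2/(2A)*ln((A-1)/(A+1)) = 0.7253469 (for A = 2)
n = ln(E0/E) / xi
n = ln(8.67e6 / 0.876) / 0.7253469
n = ln(9.897260e+06) / 0.7253469 = 22.207

22.207


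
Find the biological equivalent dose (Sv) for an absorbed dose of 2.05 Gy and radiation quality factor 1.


H = D * Q
H = 2.05 * 1
H = 2.0500 Sv

2.0500


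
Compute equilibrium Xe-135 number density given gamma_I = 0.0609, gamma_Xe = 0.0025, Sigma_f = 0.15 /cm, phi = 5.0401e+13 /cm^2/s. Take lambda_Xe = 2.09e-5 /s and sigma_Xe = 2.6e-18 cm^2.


Xe_eq = (gamma_I + gamma_Xe) * Sigma_f * phi / (lambda_Xe + sigma_Xe * phi)
Numerator = (0.0609 + 0.0025) * 0.15 * 5.0401e+13 = 4.793135e+11
Denominator = 2.09e-5 + 2.6e-18 * 5.0401e+13 = 1.519426e-04
Xe_eq = 4.793135e+11 / 1.519426e-04 = 3.1546e+15 /cm^3

3.1546e+15


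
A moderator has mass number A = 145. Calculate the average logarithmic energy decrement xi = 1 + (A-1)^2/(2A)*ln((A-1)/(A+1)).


xi = 1 + (A-1)^2/(2A) * ln((A-1)/(A+1))
xi = 1 + (145-1)^2/(2*145) * ln((145-1)/(145 +1))
xi = 0.013730

0.013730


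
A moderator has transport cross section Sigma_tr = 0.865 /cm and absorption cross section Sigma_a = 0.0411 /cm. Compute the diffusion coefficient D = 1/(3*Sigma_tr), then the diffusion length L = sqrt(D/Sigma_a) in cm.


D = 1 / (3 * Sigma_tr) = 1 / (3 * 0.865) = 0.3853565 cm
L = sqrt(D / Sigma_a)
L = sqrt(0.3853565 / 0.0411)
L = 3.0620 cm

3.0620


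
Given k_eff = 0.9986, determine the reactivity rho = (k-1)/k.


rho = (k_eff - 1) / k_eff
rho = (0.9986 - 1) / 0.9986
rho = -0.0014020

-0.0014020


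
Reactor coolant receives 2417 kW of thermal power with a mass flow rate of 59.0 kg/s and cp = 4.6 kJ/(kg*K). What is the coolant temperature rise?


dT = Q / (m_dot * cp)
dT = 2417 / (59.0 * 4.6)
dT = 8.9057 C

8.9057


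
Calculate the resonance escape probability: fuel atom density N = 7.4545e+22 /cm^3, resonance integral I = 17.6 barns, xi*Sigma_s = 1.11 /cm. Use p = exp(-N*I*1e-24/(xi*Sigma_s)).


p = exp(-N * I * 1e-24 / (xi*Sigma_s))
p = exp(-7.4545e+22 * 17.6 * 1e-24 / 1.11)
p = 0.30667

0.30667


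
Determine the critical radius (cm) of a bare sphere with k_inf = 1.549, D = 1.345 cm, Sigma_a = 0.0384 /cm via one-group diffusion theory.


L^2 = D / Sigma_a = 1.345 / 0.0384 = 35.02604 cm^2
B_m^2 = (k_inf - 1) / L^2 = (1.549 - 1) / 35.02604 = 0.01567405 /cm^2
For a bare sphere: B_g = pi/R, so R_c = pi / sqrt(B_m^2)
R_c = pi / sqrt(0.01567405) = 25.093 cm

25.093


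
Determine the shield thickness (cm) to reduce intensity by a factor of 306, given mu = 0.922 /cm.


x = ln(factor) / mu
x = ln(306) / 0.922
x = 6.2078 cm

6.2078


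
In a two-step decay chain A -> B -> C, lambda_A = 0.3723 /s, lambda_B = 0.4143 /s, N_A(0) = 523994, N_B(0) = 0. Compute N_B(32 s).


N_B(t) = lambda_A * N_A0 / (lambda_B - lambda_A) * [exp(-lambda_A*t) - exp(-lambda_B*t)]
exp(-0.3723*32) = 6.698680e-06; exp(-0.4143*32) = 1.747018e-06
N_B = 0.3723 * 523994 / (0.4143 - 0.3723) * (6.698680e-06 - 1.747018e-06)
N_B = 23.000

23.000


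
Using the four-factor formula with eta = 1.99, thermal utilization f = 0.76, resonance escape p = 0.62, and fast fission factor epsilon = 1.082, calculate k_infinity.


k_inf = eta * f * p * epsilon
k_inf = 1.99 * 0.76 * 0.62 * 1.082
k_inf = 1.0146

1.0146


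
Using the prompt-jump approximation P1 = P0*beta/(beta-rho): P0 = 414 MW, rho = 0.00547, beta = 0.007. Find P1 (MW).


P1/P0 = beta / (beta - rho)
P1/P0 = 0.007 / (0.007 - 0.00547) = 4.575163
P1 = 414 * 4.575163 = 1894.1 MW

1894.1


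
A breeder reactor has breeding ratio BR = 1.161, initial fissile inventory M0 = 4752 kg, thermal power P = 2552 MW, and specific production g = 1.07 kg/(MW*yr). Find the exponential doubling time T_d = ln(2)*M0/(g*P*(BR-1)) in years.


Breeding gain G = BR - 1 = 1.161 - 1 = 0.161
Fissile production rate = g * P * G = 1.07 * 2552 * 0.161 = 439.63304 kg/yr
T_d = ln(2) * M0 / (g * P * G)
T_d = ln(2) * 4752 / 439.63304 = 7.4922 yr

7.4922


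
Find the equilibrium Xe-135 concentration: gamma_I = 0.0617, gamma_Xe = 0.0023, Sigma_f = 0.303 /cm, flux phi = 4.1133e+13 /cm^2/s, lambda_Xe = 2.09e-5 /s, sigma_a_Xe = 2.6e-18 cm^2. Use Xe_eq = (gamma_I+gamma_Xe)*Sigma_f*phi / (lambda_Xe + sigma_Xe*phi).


Xe_eq = (gamma_I + gamma_Xe) * Sigma_f * phi / (lambda_Xe + sigma_Xe * phi)
Numerator = (0.0617 + 0.0023) * 0.303 * 4.1133e+13 = 7.976511e+11
Denominator = 2.09e-5 + 2.6e-18 * 4.1133e+13 = 1.278458e-04
Xe_eq = 7.976511e+11 / 1.278458e-04 = 6.2392e+15 /cm^3

6.2392e+15


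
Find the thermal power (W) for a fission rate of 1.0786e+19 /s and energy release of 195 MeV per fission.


P = fission_rate * E_MeV * 1.602e-13
P = 1.0786e+19 * 195 * 1.602e-13
P = 3.3694e+08 W

3.3694e+08


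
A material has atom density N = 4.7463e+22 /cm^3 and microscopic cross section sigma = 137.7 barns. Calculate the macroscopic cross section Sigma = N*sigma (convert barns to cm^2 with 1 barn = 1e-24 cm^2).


Sigma = N * sigma_barns * 1e-24
Sigma = 4.7463e+22 * 137.7 * 1e-24
Sigma = 6.5357 /cm

6.5357


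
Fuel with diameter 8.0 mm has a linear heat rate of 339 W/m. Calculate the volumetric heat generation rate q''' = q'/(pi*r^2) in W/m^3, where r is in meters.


r = D / 2 / 1000 = 8.0 / 2 / 1000 = 0.004 m
q''' = q' / (pi * r^2)
q''' = 339 / (pi * 0.004^2)
q''' = 6.7442e+06 W/m^3

6.7442e+06


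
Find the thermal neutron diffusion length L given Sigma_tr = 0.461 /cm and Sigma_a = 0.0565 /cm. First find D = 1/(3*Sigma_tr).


D = 1 / (3 * Sigma_tr) = 1 / (3 * 0.461) = 0.7230658 cm
L = sqrt(D / Sigma_a)
L = sqrt(0.7230658 / 0.0565)
L = 3.5774 cm

3.5774


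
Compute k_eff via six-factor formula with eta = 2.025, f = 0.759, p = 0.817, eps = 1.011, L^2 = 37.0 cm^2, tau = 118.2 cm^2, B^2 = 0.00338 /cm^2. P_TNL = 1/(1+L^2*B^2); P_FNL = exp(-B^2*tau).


k_inf = eta*f*p*eps = 2.025*0.759*0.817*1.011 = 1.269521
P_TNL = 1/(1 + L^2*B^2) = 1/(1 + 37.0*0.00338) = 0.8888415
P_FNL = exp(-B^2*tau) = exp(-0.00338*118.2) = 0.6706446
k_eff = k_inf * P_TNL * P_FNL = 1.269521 * 0.8888415 * 0.6706446
k_eff = 0.75676

0.75676


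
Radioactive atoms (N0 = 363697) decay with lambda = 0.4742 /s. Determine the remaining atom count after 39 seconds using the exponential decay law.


N = N0 * exp(-lambda * t)
N = 363697 * exp(-0.4742 * 39)
N = 0.0033805

0.0033805


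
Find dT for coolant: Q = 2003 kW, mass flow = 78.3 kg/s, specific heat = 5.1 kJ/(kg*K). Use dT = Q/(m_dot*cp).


dT = Q / (m_dot * cp)
dT = 2003 / (78.3 * 5.1)
dT = 5.0159 C

5.0159


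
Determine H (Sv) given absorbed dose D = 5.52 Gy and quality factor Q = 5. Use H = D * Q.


H = D * Q
H = 5.52 * 5
H = 27.600 Sv

27.600


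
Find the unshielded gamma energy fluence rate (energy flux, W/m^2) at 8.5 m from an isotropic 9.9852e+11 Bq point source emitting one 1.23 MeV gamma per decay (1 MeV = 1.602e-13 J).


psi = A * E * 1.602e-13 / (4*pi*r^2)
psi = 9.9852e+11 * 1.23 * 1.602e-13 / (4*pi*8.5^2)
psi = 2.1671e-04 W/m^2

2.1671e-04


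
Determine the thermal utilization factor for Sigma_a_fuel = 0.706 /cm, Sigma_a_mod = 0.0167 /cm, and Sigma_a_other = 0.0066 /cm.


f = Sigma_a_fuel / (Sigma_a_fuel + Sigma_a_mod + Sigma_a_other)
f = 0.706 / (0.706 + 0.0167 + 0.0066)
f = 0.96805

0.96805


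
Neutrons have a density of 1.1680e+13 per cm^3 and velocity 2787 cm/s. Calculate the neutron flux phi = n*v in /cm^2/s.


phi = n * v
phi = 1.1680e+13 * 2787
phi = 3.2552e+16 /cm^2/s

3.2552e+16


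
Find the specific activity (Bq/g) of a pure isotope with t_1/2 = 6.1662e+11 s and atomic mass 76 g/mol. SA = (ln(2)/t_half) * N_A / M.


lambda = ln(2) / t_half = ln(2) / 6.1662e+11 = 1.124108e-12 /s
SA = lambda * N_A / M
SA = 1.124108e-12 * 6.022e23 / 76
SA = 8.9071e+09 Bq/g

8.9071e+09


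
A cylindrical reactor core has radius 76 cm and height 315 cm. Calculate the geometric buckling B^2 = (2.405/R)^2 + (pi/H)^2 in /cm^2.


B^2 = (2.405/R)^2 + (pi/H)^2
B^2 = (2.405/76)^2 + (pi/315)^2
B^2 = 0.0011009 /cm^2

0.0011009


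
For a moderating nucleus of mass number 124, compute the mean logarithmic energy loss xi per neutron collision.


xi = 1 + (A-1)^2/(2A) * ln((A-1)/(A+1))
xi = 1 + (124-1)^2/(2*124) * ln((124-1)/(124 +1))
xi = 0.016043

0.016043


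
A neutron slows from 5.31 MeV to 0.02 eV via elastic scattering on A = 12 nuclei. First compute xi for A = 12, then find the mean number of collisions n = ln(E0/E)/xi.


xi = 1 + (A-1)^2/(2A)*ln((A-1)/(A+1)) = 0.1577690 (for A = 12)
n = ln(E0/E) / xi
n = ln(5.31e6 / 0.02) / 0.1577690
n = ln(2.655000e+08) / 0.1577690 = 122.95

122.95


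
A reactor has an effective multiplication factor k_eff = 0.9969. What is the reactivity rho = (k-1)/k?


rho = (k_eff - 1) / k_eff
rho = (0.9969 - 1) / 0.9969
rho = -0.0031096

-0.0031096


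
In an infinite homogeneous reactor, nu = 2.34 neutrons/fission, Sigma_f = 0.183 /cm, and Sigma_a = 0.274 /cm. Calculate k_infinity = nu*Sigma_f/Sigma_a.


k_inf = nu * Sigma_f / Sigma_a
k_inf = 2.34 * 0.183 / 0.274
k_inf = 1.5628

1.5628


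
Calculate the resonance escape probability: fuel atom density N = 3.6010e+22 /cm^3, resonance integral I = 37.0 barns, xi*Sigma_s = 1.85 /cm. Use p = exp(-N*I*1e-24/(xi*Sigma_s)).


p = exp(-N * I * 1e-24 / (xi*Sigma_s))
p = exp(-3.6010e+22 * 37.0 * 1e-24 / 1.85)
p = 0.48665

0.48665


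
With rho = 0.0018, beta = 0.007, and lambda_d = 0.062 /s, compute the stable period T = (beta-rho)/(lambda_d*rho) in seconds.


T = (beta - rho) / (lambda_d * rho)
T = (0.007 - 0.0018) / (0.062 * 0.0018)
T = 46.595 s

46.595


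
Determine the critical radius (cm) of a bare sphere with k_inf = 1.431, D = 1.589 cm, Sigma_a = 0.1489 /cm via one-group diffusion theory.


L^2 = D / Sigma_a = 1.589 / 0.1489 = 10.67159 cm^2
B_m^2 = (k_inf - 1) / L^2 = (1.431 - 1) / 10.67159 = 0.04038761 /cm^2
For a bare sphere: B_g = pi/R, so R_c = pi / sqrt(B_m^2)
R_c = pi / sqrt(0.04038761) = 15.632 cm

15.632


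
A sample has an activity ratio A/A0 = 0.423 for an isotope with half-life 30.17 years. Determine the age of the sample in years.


lambda = ln(2) / t_half = ln(2) / 30.17 = 0.02297472 /yr
t = -ln(A/A0) / lambda
t = -ln(0.423) / 0.02297472
t = 37.449 yr

37.449


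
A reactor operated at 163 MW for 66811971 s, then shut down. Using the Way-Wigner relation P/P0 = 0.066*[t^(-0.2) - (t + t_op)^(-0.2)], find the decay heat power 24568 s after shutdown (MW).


P/P0 = 0.066 * [t^(-0.2) - (t + t_op)^(-0.2)]
P/P0 = 0.066 * [24568^(-0.2) - (24568 + 66811971)^(-0.2)]
P/P0 = 0.066 * [0.1324116 - 0.02722684] = 0.006942194
P = 163 * 0.006942194 = 1.1316 MW

1.1316
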